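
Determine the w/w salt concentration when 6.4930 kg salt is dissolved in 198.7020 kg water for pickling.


Formula: Conc = salt / (water + salt) * 100
Substituting: Conc = 6.4930 / (198.7020 + 6.4930) * 100
Result: 3.1643 %


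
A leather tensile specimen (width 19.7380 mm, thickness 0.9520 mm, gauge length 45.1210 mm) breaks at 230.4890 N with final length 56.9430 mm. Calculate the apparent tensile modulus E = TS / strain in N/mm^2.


TS = F / (w * t) = 230.4890 / (19.7380 * 0.9520) = 12.2662 N/mm^2
strain = (Lf - L0) / L0 = (56.9430 - 45.1210) / 45.1210 = 0.2620
E = TS / strain = 12.2662 / 0.2620 = 46.8164 N/mm^2


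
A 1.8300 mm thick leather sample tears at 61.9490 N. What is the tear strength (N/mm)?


Formula: Tear strength = force / thickness
Substituting: Tear strength = 61.9490 / 1.8300
Result: 33.8519 N/mm


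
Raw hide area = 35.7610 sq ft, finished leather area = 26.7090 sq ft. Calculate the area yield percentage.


Formula: Yield = finished / raw * 100
Substituting: Yield = 26.7090 / 35.7610 * 100
Result: 74.6875 %


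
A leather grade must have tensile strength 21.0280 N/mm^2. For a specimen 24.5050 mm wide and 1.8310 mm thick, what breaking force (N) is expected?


Formula: F = TS * w * t
Substituting: F = 21.0280 * 24.5050 * 1.8310
Result: 943.4981 N


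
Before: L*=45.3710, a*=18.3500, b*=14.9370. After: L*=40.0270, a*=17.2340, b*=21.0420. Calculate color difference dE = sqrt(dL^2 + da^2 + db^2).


dL = -5.3440, da = -1.1160, db = 6.1050
dE = sqrt((-5.3440)^2 + (-1.1160)^2 + 6.1050^2) = 8.1899


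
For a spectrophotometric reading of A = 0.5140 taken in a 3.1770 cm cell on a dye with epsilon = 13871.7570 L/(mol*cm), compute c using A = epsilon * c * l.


Formula: c = A / (epsilon * l)
Substituting: c = 0.5140 / (13871.7570 * 3.1770)
Result: 1.1663e-05 mol/L


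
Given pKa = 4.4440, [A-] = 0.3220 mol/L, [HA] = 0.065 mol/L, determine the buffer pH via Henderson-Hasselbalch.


ratio = [A-] / [HA] = 0.3220 / 0.065 = 4.9538
log10(ratio) = 0.6949
pH = pKa + log10(ratio) = 4.4440 + 0.6949 = 5.1389


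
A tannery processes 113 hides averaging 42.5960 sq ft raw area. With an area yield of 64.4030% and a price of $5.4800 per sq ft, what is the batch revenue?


Raw_total = N * avg_area = 113 * 42.5960 = 4813.3480 sq ft
Finished = Raw_total * yield / 100 = 4813.3480 * 64.4030 / 100 = 3099.9405 sq ft
Value = Finished * price = 3099.9405 * 5.4800 = 16987.6740 $


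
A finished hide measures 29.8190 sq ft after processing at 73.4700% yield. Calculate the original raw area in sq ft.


Formula: raw = finished * 100 / yield
Substituting: raw = 29.8190 * 100 / 73.4700
Result: 40.5866 sq ft


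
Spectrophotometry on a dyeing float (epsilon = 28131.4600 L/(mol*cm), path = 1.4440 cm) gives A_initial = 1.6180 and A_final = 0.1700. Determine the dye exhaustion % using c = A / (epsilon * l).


c_initial = A_i / (epsilon * l) = 1.6180 / (28131.4600 * 1.4440) = 3.9831e-05 mol/L
c_final = A_f / (epsilon * l) = 0.1700 / (28131.4600 * 1.4440) = 4.1849e-06 mol/L
Exhaustion = (c_initial - c_final) / c_initial * 100 = (3.9831e-05 - 4.1849e-06) / 3.9831e-05 * 100 = 89.4932 %


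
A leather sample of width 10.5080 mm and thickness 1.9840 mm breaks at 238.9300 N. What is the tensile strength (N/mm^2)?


Formula: TS = force / (width * thickness)
Substituting: TS = 238.9300 / (10.5080 * 1.9840)
Result: 11.4606 N/mm^2


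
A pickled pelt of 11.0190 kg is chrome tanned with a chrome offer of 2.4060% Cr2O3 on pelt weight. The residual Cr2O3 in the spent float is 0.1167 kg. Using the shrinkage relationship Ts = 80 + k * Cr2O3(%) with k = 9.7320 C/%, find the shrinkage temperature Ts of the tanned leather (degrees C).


Offered = pelt * offer_pct / 100 = 11.0190 * 2.4060 / 100 = 0.2651 kg
Uptake = offered - residual = 0.2651 - 0.1167 = 0.1484 kg
Cr2O3% on pelt = uptake / pelt * 100 = 0.1484 / 11.0190 * 100 = 1.3469 %
Ts = 80 + k * Cr2O3% = 80 + 9.7320 * 1.3469 = 93.1082 C


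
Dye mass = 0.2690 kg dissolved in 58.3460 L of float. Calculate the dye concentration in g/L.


Formula: Conc = dye_mass(kg) / volume(L) * 1000
Substituting: Conc = 0.2690 / 58.3460 * 1000
Result: 4.6104 g/L


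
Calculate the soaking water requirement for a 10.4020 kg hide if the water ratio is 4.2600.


Formula: Water = hide_weight * ratio
Substituting: Water = 10.4020 * 4.2600
Result: 44.3125 kg


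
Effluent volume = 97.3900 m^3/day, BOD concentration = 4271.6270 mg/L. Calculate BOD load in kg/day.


Formula: BOD_load = volume * conc / 1000
Substituting: BOD_load = 97.3900 * 4271.6270 / 1000
Result: 416.0138 kg/day


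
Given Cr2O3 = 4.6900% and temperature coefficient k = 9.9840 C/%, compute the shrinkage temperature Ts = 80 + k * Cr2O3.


Formula: Ts = 80 + k * Cr2O3
Substituting: Ts = 80 + 9.9840 * 4.6900
Result: 126.8250 C


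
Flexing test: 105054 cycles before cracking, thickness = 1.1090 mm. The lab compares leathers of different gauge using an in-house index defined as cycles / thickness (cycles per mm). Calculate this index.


Formula: Index = cycles / thickness
Substituting: Index = 105054 / 1.1090
Result: 94728.5843 cycles/mm


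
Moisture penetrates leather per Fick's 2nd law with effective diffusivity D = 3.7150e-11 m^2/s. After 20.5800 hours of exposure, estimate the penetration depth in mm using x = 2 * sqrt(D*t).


t = 20.5800 hr * 3600 = 74088.0000 s
D * t = 3.7150e-11 * 74088.0000 = 2.7524e-06
x = 2 * sqrt(D*t) = 2 * sqrt(2.7524e-06) = 0.00331805 m = 3.3181 mm


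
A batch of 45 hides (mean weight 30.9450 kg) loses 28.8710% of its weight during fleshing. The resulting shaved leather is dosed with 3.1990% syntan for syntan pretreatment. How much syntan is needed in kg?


Total_raw = N * avg_wt = 45 * 30.9450 = 1392.5250 kg
Substrate = Total_raw * (1 - loss/100) = 1392.5250 * (1 - 28.8710/100) = 990.4891 kg
Syntan = Substrate * pct / 100 = 990.4891 * 3.1990 / 100 = 31.6857 kg


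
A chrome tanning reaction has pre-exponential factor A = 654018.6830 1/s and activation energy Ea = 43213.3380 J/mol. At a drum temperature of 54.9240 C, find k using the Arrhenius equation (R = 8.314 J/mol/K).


T_K = T_C + 273.15 = 54.9240 + 273.15 = 328.0740 K
exponent = -Ea / (R * T_K) = -43213.3380 / (8.314 * 328.0740) = -15.8429
k = A * exp(exponent) = 654018.6830 * exp(-15.8429) = 0.0861163 1/s


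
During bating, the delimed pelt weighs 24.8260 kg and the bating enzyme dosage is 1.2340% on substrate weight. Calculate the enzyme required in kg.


Formula: Enzyme = substrate * pct / 100
Substituting: Enzyme = 24.8260 * 1.2340 / 100
Result: 0.3064 kg


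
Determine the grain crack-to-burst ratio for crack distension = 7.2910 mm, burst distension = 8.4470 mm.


Formula: Ratio = crack / burst
Substituting: Ratio = 7.2910 / 8.4470
Result: 0.8631


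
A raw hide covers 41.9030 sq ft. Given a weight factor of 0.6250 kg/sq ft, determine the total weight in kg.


Formula: Weight = area * weight_per_sqft
Substituting: Weight = 41.9030 * 0.6250
Result: 26.1894 kg


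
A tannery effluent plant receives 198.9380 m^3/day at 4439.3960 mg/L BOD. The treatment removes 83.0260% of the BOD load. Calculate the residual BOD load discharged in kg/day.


Load_in = volume * conc / 1000 = 198.9380 * 4439.3960 / 1000 = 883.1646 kg/day
Removed = Load_in * eff / 100 = 883.1646 * 83.0260 / 100 = 733.2562 kg/day
Load_out = Load_in - Removed = 883.1646 - 733.2562 = 149.9084 kg/day


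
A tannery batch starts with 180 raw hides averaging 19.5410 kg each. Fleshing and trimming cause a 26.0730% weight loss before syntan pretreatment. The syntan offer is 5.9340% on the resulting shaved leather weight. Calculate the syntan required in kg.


Total_raw = N * avg_wt = 180 * 19.5410 = 3517.3800 kg
Substrate = Total_raw * (1 - loss/100) = 3517.3800 * (1 - 26.0730/100) = 2600.2935 kg
Syntan = Substrate * pct / 100 = 2600.2935 * 5.9340 / 100 = 154.3014 kg


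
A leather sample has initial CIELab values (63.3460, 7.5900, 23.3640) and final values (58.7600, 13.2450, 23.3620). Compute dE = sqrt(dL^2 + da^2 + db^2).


dL = -4.5860, da = 5.6550, db = -0.002
dE = sqrt((-4.5860)^2 + 5.6550^2 + (-0.002)^2) = 7.2808


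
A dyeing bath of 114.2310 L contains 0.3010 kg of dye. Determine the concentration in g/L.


Formula: Conc = dye_mass(kg) / volume(L) * 1000
Substituting: Conc = 0.3010 / 114.2310 * 1000
Result: 2.6350 g/L


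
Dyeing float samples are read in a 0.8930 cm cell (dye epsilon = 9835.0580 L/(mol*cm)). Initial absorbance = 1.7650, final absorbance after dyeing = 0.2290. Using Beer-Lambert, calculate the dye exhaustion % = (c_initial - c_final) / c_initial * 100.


c_initial = A_i / (epsilon * l) = 1.7650 / (9835.0580 * 0.8930) = 2.0096e-04 mol/L
c_final = A_f / (epsilon * l) = 0.2290 / (9835.0580 * 0.8930) = 2.6074e-05 mol/L
Exhaustion = (c_initial - c_final) / c_initial * 100 = (2.0096e-04 - 2.6074e-05) / 2.0096e-04 * 100 = 87.0255 %


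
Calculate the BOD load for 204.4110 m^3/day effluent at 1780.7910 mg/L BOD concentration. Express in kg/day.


Formula: BOD_load = volume * conc / 1000
Substituting: BOD_load = 204.4110 * 1780.7910 / 1000
Result: 364.0133 kg/day


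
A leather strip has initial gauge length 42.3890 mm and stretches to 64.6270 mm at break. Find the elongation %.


Formula: Elongation = (Lf - L0) / L0 * 100
Substituting: Elongation = (64.6270 - 42.3890) / 42.3890 * 100
Result: 52.4617 %


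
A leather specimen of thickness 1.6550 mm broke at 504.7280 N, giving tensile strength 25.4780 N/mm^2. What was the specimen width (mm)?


Formula: w = F / (TS * t)
Substituting: w = 504.7280 / (25.4780 * 1.6550)
Result: 11.9700 mm


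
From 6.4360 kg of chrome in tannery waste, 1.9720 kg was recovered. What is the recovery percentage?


Formula: Recovery = recovered / input * 100
Substituting: Recovery = 1.9720 / 6.4360 * 100
Result: 30.6401 %


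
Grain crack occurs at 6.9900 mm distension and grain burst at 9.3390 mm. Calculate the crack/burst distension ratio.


Formula: Ratio = crack / burst
Substituting: Ratio = 6.9900 / 9.3390
Result: 0.7485


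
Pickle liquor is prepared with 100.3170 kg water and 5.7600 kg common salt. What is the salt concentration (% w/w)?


Formula: Conc = salt / (water + salt) * 100
Substituting: Conc = 5.7600 / (100.3170 + 5.7600) * 100
Result: 5.4300 %


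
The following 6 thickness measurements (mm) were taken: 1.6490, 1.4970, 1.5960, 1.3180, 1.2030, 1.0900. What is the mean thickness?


Formula: Average = sum / n
Substituting: Average = 8.3530 / 6
Result: 1.3922 mm


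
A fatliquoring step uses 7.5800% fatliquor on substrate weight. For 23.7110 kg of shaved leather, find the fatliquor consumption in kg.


Formula: Fat = substrate * pct / 100
Substituting: Fat = 23.7110 * 7.5800 / 100
Result: 1.7973 kg


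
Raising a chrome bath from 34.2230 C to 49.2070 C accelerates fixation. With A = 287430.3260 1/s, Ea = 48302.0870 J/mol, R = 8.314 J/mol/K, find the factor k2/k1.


T1 = 34.2230 + 273.15 = 307.3730 K; T2 = 49.2070 + 273.15 = 322.3570 K
k1 = A * exp(-Ea/(R*T1)) = 287430.3260 * exp(-48302.0870/(8.314*307.3730)) = 0.00177759 1/s
k2 = A * exp(-Ea/(R*T2)) = 287430.3260 * exp(-48302.0870/(8.314*322.3570)) = 0.0042795 1/s
k2/k1 = 0.0042795 / 0.00177759 = 2.4075


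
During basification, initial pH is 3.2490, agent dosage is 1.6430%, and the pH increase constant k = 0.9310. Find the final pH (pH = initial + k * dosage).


Formula: pH_final = pH_initial + k * base_pct
Substituting: pH_final = 3.2490 + 0.9310 * 1.6430
Result: 4.7786


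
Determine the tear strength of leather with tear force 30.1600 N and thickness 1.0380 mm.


Formula: Tear strength = force / thickness
Substituting: Tear strength = 30.1600 / 1.0380
Result: 29.0559 N/mm


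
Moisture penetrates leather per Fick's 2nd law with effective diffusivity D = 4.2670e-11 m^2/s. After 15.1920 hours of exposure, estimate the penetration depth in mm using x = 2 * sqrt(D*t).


t = 15.1920 hr * 3600 = 54691.2000 s
D * t = 4.2670e-11 * 54691.2000 = 2.3337e-06
x = 2 * sqrt(D*t) = 2 * sqrt(2.3337e-06) = 0.00305527 m = 3.0553 mm


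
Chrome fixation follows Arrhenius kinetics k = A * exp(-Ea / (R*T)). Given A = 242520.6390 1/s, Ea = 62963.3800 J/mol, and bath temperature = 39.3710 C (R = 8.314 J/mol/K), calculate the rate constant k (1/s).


T_K = T_C + 273.15 = 39.3710 + 273.15 = 312.5210 K
exponent = -Ea / (R * T_K) = -62963.3800 / (8.314 * 312.5210) = -24.2325
k = A * exp(exponent) = 242520.6390 * exp(-24.2325) = 7.2559e-06 1/s


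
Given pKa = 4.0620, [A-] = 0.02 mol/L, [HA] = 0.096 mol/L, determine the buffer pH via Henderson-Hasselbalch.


ratio = [A-] / [HA] = 0.02 / 0.096 = 0.2083
log10(ratio) = -0.6812
pH = pKa + log10(ratio) = 4.0620 - 0.6812 = 3.3808


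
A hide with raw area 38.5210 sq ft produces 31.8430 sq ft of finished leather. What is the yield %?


Formula: Yield = finished / raw * 100
Substituting: Yield = 31.8430 / 38.5210 * 100
Result: 82.6640 %


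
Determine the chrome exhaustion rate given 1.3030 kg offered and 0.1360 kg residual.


Formula: Uptake = (offered - residual) / offered * 100
Substituting: Uptake = (1.3030 - 0.1360) / 1.3030 * 100
Result: 89.5625 %


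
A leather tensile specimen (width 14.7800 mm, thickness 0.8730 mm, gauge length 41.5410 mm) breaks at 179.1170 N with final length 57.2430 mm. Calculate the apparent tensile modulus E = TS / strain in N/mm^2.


TS = F / (w * t) = 179.1170 / (14.7800 * 0.8730) = 13.8819 N/mm^2
strain = (Lf - L0) / L0 = (57.2430 - 41.5410) / 41.5410 = 0.3780
E = TS / strain = 13.8819 / 0.3780 = 36.7257 N/mm^2


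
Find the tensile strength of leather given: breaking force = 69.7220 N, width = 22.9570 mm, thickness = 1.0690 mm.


Formula: TS = force / (width * thickness)
Substituting: TS = 69.7220 / (22.9570 * 1.0690)
Result: 2.8410 N/mm^2


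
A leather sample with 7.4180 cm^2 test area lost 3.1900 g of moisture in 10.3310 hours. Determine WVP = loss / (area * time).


Formula: WVP = loss / (area * time)
Substituting: WVP = 3.1900 / (7.4180 * 10.3310)
Result: 0.0416257 g/(cm^2*hr)


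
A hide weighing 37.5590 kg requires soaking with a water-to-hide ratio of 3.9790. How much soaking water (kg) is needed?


Formula: Water = hide_weight * ratio
Substituting: Water = 37.5590 * 3.9790
Result: 149.4473 kg


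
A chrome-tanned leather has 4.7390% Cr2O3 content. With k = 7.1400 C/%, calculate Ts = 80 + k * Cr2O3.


Formula: Ts = 80 + k * Cr2O3
Substituting: Ts = 80 + 7.1400 * 4.7390
Result: 113.8365 C


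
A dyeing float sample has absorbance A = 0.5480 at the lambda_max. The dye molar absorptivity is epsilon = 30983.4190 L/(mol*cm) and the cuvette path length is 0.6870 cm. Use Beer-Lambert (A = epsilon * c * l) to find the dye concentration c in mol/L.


Formula: c = A / (epsilon * l)
Substituting: c = 0.5480 / (30983.4190 * 0.6870)
Result: 2.5745e-05 mol/L


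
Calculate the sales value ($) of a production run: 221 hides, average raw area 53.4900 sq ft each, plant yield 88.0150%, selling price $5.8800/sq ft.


Raw_total = N * avg_area = 221 * 53.4900 = 11821.2900 sq ft
Finished = Raw_total * yield / 100 = 11821.2900 * 88.0150 / 100 = 10404.5084 sq ft
Value = Finished * price = 10404.5084 * 5.8800 = 61178.5094 $


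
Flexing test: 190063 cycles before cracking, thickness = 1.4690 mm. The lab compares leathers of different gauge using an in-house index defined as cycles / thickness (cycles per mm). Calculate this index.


Formula: Index = cycles / thickness
Substituting: Index = 190063 / 1.4690
Result: 129382.5732 cycles/mm


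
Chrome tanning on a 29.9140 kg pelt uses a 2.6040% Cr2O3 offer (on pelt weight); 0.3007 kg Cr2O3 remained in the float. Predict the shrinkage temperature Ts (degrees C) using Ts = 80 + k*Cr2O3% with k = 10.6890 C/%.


Offered = pelt * offer_pct / 100 = 29.9140 * 2.6040 / 100 = 0.7790 kg
Uptake = offered - residual = 0.7790 - 0.3007 = 0.4783 kg
Cr2O3% on pelt = uptake / pelt * 100 = 0.4783 / 29.9140 * 100 = 1.5988 %
Ts = 80 + k * Cr2O3% = 80 + 10.6890 * 1.5988 = 97.0894 C


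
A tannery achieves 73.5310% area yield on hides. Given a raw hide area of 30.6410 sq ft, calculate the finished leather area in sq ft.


Formula: finished = raw * yield / 100
Substituting: finished = 30.6410 * 73.5310 / 100
Result: 22.5306 sq ft


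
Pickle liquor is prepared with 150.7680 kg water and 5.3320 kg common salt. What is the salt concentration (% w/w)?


Formula: Conc = salt / (water + salt) * 100
Substituting: Conc = 5.3320 / (150.7680 + 5.3320) * 100
Result: 3.4158 %


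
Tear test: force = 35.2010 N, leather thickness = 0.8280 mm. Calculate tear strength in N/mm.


Formula: Tear strength = force / thickness
Substituting: Tear strength = 35.2010 / 0.8280
Result: 42.5133 N/mm


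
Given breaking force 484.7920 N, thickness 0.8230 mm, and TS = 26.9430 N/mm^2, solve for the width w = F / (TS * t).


Formula: w = F / (TS * t)
Substituting: w = 484.7920 / (26.9430 * 0.8230)
Result: 21.8630 mm


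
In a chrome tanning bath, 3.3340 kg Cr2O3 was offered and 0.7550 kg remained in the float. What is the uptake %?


Formula: Uptake = (offered - residual) / offered * 100
Substituting: Uptake = (3.3340 - 0.7550) / 3.3340 * 100
Result: 77.3545 %


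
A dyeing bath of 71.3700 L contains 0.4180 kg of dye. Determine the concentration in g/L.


Formula: Conc = dye_mass(kg) / volume(L) * 1000
Substituting: Conc = 0.4180 / 71.3700 * 1000
Result: 5.8568 g/L


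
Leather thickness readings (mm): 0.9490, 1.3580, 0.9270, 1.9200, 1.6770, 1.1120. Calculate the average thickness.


Formula: Average = sum / n
Substituting: Average = 7.9430 / 6
Result: 1.3238 mm


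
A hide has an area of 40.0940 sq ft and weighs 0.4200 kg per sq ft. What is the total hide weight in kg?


Formula: Weight = area * weight_per_sqft
Substituting: Weight = 40.0940 * 0.4200
Result: 16.8395 kg


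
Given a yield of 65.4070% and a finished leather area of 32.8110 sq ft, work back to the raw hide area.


Formula: raw = finished * 100 / yield
Substituting: raw = 32.8110 * 100 / 65.4070
Result: 50.1644 sq ft


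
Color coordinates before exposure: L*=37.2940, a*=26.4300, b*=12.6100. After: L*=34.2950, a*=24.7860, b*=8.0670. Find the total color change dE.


dL = -2.9990, da = -1.6440, db = -4.5430
dE = sqrt((-2.9990)^2 + (-1.6440)^2 + (-4.5430)^2) = 5.6864


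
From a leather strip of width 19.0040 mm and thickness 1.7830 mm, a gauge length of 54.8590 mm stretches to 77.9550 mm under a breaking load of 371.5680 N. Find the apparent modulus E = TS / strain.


TS = F / (w * t) = 371.5680 / (19.0040 * 1.7830) = 10.9658 N/mm^2
strain = (Lf - L0) / L0 = (77.9550 - 54.8590) / 54.8590 = 0.4210
E = TS / strain = 10.9658 / 0.4210 = 26.0467 N/mm^2


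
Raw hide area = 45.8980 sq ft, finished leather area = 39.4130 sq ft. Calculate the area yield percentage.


Formula: Yield = finished / raw * 100
Substituting: Yield = 39.4130 / 45.8980 * 100
Result: 85.8708 %


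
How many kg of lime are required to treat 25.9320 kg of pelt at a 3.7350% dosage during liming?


Formula: Lime = substrate * pct / 100
Substituting: Lime = 25.9320 * 3.7350 / 100
Result: 0.9686 kg


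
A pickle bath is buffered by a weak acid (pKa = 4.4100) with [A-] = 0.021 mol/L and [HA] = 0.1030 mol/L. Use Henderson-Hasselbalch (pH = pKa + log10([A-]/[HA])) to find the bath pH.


ratio = [A-] / [HA] = 0.021 / 0.1030 = 0.2039
log10(ratio) = -0.6906
pH = pKa + log10(ratio) = 4.4100 - 0.6906 = 3.7194


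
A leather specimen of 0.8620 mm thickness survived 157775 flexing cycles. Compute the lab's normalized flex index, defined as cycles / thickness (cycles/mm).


Formula: Index = cycles / thickness
Substituting: Index = 157775 / 0.8620
Result: 183033.6427 cycles/mm


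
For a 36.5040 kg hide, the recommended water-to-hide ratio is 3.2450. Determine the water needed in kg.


Formula: Water = hide_weight * ratio
Substituting: Water = 36.5040 * 3.2450
Result: 118.4555 kg


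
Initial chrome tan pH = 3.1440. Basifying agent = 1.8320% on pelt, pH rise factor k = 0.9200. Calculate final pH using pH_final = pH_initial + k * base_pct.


Formula: pH_final = pH_initial + k * base_pct
Substituting: pH_final = 3.1440 + 0.9200 * 1.8320
Result: 4.8294


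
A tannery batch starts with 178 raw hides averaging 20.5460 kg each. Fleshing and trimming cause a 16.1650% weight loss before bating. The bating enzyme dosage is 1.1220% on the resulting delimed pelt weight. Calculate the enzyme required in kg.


Total_raw = N * avg_wt = 178 * 20.5460 = 3657.1880 kg
Substrate = Total_raw * (1 - loss/100) = 3657.1880 * (1 - 16.1650/100) = 3066.0036 kg
Enzyme = Substrate * pct / 100 = 3066.0036 * 1.1220 / 100 = 34.4006 kg


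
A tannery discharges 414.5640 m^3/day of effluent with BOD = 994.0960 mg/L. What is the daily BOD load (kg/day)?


Formula: BOD_load = volume * conc / 1000
Substituting: BOD_load = 414.5640 * 994.0960 / 1000
Result: 412.1164 kg/day


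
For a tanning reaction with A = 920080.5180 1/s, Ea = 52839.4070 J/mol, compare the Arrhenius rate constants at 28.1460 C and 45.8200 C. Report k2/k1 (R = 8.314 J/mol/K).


T1 = 28.1460 + 273.15 = 301.2960 K; T2 = 45.8200 + 273.15 = 318.9700 K
k1 = A * exp(-Ea/(R*T1)) = 920080.5180 * exp(-52839.4070/(8.314*301.2960)) = 6.3520e-04 1/s
k2 = A * exp(-Ea/(R*T2)) = 920080.5180 * exp(-52839.4070/(8.314*318.9700)) = 0.00204415 1/s
k2/k1 = 0.00204415 / 6.3520e-04 = 3.2181


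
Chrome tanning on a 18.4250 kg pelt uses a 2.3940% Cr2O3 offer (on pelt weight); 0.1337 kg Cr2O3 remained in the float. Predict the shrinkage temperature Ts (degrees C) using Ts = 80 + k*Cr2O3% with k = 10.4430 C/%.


Offered = pelt * offer_pct / 100 = 18.4250 * 2.3940 / 100 = 0.4411 kg
Uptake = offered - residual = 0.4411 - 0.1337 = 0.3074 kg
Cr2O3% on pelt = uptake / pelt * 100 = 0.3074 / 18.4250 * 100 = 1.6684 %
Ts = 80 + k * Cr2O3% = 80 + 10.4430 * 1.6684 = 97.4226 C


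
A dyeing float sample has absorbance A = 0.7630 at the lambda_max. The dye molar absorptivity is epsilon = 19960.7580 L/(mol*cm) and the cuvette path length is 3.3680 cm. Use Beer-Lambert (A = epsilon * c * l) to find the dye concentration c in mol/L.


Formula: c = A / (epsilon * l)
Substituting: c = 0.7630 / (19960.7580 * 3.3680)
Result: 1.1349e-05 mol/L


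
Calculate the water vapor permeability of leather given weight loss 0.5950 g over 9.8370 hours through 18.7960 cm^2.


Formula: WVP = loss / (area * time)
Substituting: WVP = 0.5950 / (18.7960 * 9.8370)
Result: 0.00321802 g/(cm^2*hr)


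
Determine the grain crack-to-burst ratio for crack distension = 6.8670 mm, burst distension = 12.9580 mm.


Formula: Ratio = crack / burst
Substituting: Ratio = 6.8670 / 12.9580
Result: 0.5299


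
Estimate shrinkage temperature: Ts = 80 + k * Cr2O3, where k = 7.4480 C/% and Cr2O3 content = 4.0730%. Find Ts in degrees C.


Formula: Ts = 80 + k * Cr2O3
Substituting: Ts = 80 + 7.4480 * 4.0730
Result: 110.3357 C


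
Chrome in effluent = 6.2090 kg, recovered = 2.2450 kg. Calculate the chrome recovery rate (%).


Formula: Recovery = recovered / input * 100
Substituting: Recovery = 2.2450 / 6.2090 * 100
Result: 36.1572 %


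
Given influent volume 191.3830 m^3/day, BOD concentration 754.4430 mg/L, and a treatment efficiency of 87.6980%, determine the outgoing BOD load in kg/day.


Load_in = volume * conc / 1000 = 191.3830 * 754.4430 / 1000 = 144.3876 kg/day
Removed = Load_in * eff / 100 = 144.3876 * 87.6980 / 100 = 126.6250 kg/day
Load_out = Load_in - Removed = 144.3876 - 126.6250 = 17.7626 kg/day


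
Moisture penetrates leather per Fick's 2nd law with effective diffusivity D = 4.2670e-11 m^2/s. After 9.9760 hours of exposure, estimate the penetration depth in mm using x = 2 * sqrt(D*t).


t = 9.9760 hr * 3600 = 35913.6000 s
D * t = 4.2670e-11 * 35913.6000 = 1.5324e-06
x = 2 * sqrt(D*t) = 2 * sqrt(1.5324e-06) = 0.00247583 m = 2.4758 mm


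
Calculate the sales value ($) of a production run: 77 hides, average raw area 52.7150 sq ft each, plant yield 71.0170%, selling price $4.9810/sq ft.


Raw_total = N * avg_area = 77 * 52.7150 = 4059.0550 sq ft
Finished = Raw_total * yield / 100 = 4059.0550 * 71.0170 / 100 = 2882.6191 sq ft
Value = Finished * price = 2882.6191 * 4.9810 = 14358.3257 $


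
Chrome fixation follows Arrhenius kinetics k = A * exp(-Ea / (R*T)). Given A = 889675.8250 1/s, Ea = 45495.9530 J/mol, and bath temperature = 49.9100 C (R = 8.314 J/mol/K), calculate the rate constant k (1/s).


T_K = T_C + 273.15 = 49.9100 + 273.15 = 323.0600 K
exponent = -Ea / (R * T_K) = -45495.9530 / (8.314 * 323.0600) = -16.9387
k = A * exp(exponent) = 889675.8250 * exp(-16.9387) = 0.0391613 1/s


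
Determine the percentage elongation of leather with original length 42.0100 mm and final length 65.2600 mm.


Formula: Elongation = (Lf - L0) / L0 * 100
Substituting: Elongation = (65.2600 - 42.0100) / 42.0100 * 100
Result: 55.3440 %


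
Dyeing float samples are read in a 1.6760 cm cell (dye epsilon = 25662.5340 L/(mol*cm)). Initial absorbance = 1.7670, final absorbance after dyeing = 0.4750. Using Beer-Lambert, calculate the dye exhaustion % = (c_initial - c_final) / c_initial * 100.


c_initial = A_i / (epsilon * l) = 1.7670 / (25662.5340 * 1.6760) = 4.1083e-05 mol/L
c_final = A_f / (epsilon * l) = 0.4750 / (25662.5340 * 1.6760) = 1.1044e-05 mol/L
Exhaustion = (c_initial - c_final) / c_initial * 100 = (4.1083e-05 - 1.1044e-05) / 4.1083e-05 * 100 = 73.1183 %


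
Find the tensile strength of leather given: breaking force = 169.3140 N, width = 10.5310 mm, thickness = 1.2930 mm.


Formula: TS = force / (width * thickness)
Substituting: TS = 169.3140 / (10.5310 * 1.2930)
Result: 12.4344 N/mm^2


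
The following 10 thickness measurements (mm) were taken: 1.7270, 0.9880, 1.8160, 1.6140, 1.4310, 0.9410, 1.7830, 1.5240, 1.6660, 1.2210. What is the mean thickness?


Formula: Average = sum / n
Substituting: Average = 14.7110 / 10
Result: 1.4711 mm


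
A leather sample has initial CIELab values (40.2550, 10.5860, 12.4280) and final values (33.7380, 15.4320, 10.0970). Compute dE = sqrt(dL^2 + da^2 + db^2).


dL = -6.5170, da = 4.8460, db = -2.3310
dE = sqrt((-6.5170)^2 + 4.8460^2 + (-2.3310)^2) = 8.4492


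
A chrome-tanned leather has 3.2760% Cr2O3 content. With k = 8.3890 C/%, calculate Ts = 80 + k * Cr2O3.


Formula: Ts = 80 + k * Cr2O3
Substituting: Ts = 80 + 8.3890 * 3.2760
Result: 107.4824 C


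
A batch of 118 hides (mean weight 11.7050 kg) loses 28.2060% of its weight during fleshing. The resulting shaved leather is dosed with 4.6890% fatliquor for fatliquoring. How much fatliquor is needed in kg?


Total_raw = N * avg_wt = 118 * 11.7050 = 1381.1900 kg
Substrate = Total_raw * (1 - loss/100) = 1381.1900 * (1 - 28.2060/100) = 991.6115 kg
Fat = Substrate * pct / 100 = 991.6115 * 4.6890 / 100 = 46.4967 kg


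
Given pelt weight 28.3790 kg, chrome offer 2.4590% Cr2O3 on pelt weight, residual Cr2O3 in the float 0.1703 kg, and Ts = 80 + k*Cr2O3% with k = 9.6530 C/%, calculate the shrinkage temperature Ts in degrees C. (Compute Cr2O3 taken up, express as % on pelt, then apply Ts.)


Offered = pelt * offer_pct / 100 = 28.3790 * 2.4590 / 100 = 0.6978 kg
Uptake = offered - residual = 0.6978 - 0.1703 = 0.5275 kg
Cr2O3% on pelt = uptake / pelt * 100 = 0.5275 / 28.3790 * 100 = 1.8589 %
Ts = 80 + k * Cr2O3% = 80 + 9.6530 * 1.8589 = 97.9440 C


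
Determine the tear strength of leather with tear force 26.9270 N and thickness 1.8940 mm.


Formula: Tear strength = force / thickness
Substituting: Tear strength = 26.9270 / 1.8940
Result: 14.2170 N/mm


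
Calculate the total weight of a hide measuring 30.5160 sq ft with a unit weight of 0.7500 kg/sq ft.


Formula: Weight = area * weight_per_sqft
Substituting: Weight = 30.5160 * 0.7500
Result: 22.8870 kg


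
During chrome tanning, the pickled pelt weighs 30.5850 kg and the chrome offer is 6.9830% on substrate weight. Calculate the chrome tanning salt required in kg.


Formula: Chrome = substrate * pct / 100
Substituting: Chrome = 30.5850 * 6.9830 / 100
Result: 2.1358 kg


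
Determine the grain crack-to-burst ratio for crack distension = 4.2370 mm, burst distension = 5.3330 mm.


Formula: Ratio = crack / burst
Substituting: Ratio = 4.2370 / 5.3330
Result: 0.7945


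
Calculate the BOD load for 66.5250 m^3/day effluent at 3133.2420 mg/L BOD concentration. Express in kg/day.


Formula: BOD_load = volume * conc / 1000
Substituting: BOD_load = 66.5250 * 3133.2420 / 1000
Result: 208.4389 kg/day


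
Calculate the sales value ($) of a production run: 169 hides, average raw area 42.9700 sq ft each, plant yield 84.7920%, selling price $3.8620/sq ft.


Raw_total = N * avg_area = 169 * 42.9700 = 7261.9300 sq ft
Finished = Raw_total * yield / 100 = 7261.9300 * 84.7920 / 100 = 6157.5357 sq ft
Value = Finished * price = 6157.5357 * 3.8620 = 23780.4028 $


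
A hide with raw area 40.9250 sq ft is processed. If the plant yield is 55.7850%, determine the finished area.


Formula: finished = raw * yield / 100
Substituting: finished = 40.9250 * 55.7850 / 100
Result: 22.8300 sq ft


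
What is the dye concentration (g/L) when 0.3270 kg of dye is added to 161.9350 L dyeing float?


Formula: Conc = dye_mass(kg) / volume(L) * 1000
Substituting: Conc = 0.3270 / 161.9350 * 1000
Result: 2.0193 g/L


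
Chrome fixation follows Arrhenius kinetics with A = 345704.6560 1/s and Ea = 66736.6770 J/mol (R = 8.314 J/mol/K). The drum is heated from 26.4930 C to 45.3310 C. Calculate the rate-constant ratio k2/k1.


T1 = 26.4930 + 273.15 = 299.6430 K; T2 = 45.3310 + 273.15 = 318.4810 K
k1 = A * exp(-Ea/(R*T1)) = 345704.6560 * exp(-66736.6770/(8.314*299.6430)) = 8.0270e-07 1/s
k2 = A * exp(-Ea/(R*T2)) = 345704.6560 * exp(-66736.6770/(8.314*318.4810)) = 3.9148e-06 1/s
k2/k1 = 3.9148e-06 / 8.0270e-07 = 4.8770


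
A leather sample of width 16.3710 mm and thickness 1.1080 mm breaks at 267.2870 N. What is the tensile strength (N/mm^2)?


Formula: TS = force / (width * thickness)
Substituting: TS = 267.2870 / (16.3710 * 1.1080)
Result: 14.7354 N/mm^2


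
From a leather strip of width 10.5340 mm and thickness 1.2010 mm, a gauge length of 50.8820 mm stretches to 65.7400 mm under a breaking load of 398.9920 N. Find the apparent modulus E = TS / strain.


TS = F / (w * t) = 398.9920 / (10.5340 * 1.2010) = 31.5375 N/mm^2
strain = (Lf - L0) / L0 = (65.7400 - 50.8820) / 50.8820 = 0.2920
E = TS / strain = 31.5375 / 0.2920 = 108.0020 N/mm^2


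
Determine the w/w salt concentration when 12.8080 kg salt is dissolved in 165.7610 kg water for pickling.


Formula: Conc = salt / (water + salt) * 100
Substituting: Conc = 12.8080 / (165.7610 + 12.8080) * 100
Result: 7.1726 %


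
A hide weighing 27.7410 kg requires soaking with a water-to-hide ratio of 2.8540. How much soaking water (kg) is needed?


Formula: Water = hide_weight * ratio
Substituting: Water = 27.7410 * 2.8540
Result: 79.1728 kg


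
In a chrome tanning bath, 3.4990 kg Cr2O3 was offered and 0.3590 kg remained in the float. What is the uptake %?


Formula: Uptake = (offered - residual) / offered * 100
Substituting: Uptake = (3.4990 - 0.3590) / 3.4990 * 100
Result: 89.7399 %


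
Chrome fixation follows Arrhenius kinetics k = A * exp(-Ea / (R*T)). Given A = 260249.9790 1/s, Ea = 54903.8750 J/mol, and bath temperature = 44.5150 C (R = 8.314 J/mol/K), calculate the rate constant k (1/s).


T_K = T_C + 273.15 = 44.5150 + 273.15 = 317.6650 K
exponent = -Ea / (R * T_K) = -54903.8750 / (8.314 * 317.6650) = -20.7885
k = A * exp(exponent) = 260249.9790 * exp(-20.7885) = 2.4381e-04 1/s


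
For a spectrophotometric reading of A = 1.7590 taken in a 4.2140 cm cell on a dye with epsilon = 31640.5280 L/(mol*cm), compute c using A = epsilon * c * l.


Formula: c = A / (epsilon * l)
Substituting: c = 1.7590 / (31640.5280 * 4.2140)
Result: 1.3193e-05 mol/L


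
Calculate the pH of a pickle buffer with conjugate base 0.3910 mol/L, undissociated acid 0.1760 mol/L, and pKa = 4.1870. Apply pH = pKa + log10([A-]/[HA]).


ratio = [A-] / [HA] = 0.3910 / 0.1760 = 2.2216
log10(ratio) = 0.3467
pH = pKa + log10(ratio) = 4.1870 + 0.3467 = 4.5337


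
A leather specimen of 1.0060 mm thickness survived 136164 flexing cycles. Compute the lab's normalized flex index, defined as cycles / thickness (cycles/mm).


Formula: Index = cycles / thickness
Substituting: Index = 136164 / 1.0060
Result: 135351.8887 cycles/mm


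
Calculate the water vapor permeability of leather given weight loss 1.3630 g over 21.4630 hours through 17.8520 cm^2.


Formula: WVP = loss / (area * time)
Substituting: WVP = 1.3630 / (17.8520 * 21.4630)
Result: 0.00355728 g/(cm^2*hr)


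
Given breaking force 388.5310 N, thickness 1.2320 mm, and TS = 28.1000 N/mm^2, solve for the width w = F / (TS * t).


Formula: w = F / (TS * t)
Substituting: w = 388.5310 / (28.1000 * 1.2320)
Result: 11.2230 mm


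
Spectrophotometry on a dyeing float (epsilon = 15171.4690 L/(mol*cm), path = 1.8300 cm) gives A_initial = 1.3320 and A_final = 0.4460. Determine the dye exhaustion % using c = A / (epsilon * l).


c_initial = A_i / (epsilon * l) = 1.3320 / (15171.4690 * 1.8300) = 4.7976e-05 mol/L
c_final = A_f / (epsilon * l) = 0.4460 / (15171.4690 * 1.8300) = 1.6064e-05 mol/L
Exhaustion = (c_initial - c_final) / c_initial * 100 = (4.7976e-05 - 1.6064e-05) / 4.7976e-05 * 100 = 66.5165 %


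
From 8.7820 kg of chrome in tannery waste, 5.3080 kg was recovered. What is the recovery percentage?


Formula: Recovery = recovered / input * 100
Substituting: Recovery = 5.3080 / 8.7820 * 100
Result: 60.4418 %


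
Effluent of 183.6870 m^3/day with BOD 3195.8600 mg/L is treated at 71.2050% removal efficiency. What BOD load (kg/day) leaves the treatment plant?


Load_in = volume * conc / 1000 = 183.6870 * 3195.8600 / 1000 = 587.0379 kg/day
Removed = Load_in * eff / 100 = 587.0379 * 71.2050 / 100 = 418.0004 kg/day
Load_out = Load_in - Removed = 587.0379 - 418.0004 = 169.0376 kg/day


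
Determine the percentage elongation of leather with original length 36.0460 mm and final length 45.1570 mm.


Formula: Elongation = (Lf - L0) / L0 * 100
Substituting: Elongation = (45.1570 - 36.0460) / 36.0460 * 100
Result: 25.2760 %


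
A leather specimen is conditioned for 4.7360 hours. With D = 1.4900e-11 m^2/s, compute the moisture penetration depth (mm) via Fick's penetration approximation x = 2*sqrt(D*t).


t = 4.7360 hr * 3600 = 17049.6000 s
D * t = 1.4900e-11 * 17049.6000 = 2.5404e-07
x = 2 * sqrt(D*t) = 2 * sqrt(2.5404e-07) = 0.00100805 m = 1.0080 mm


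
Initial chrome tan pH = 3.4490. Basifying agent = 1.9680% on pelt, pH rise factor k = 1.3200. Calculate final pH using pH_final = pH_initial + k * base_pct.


Formula: pH_final = pH_initial + k * base_pct
Substituting: pH_final = 3.4490 + 1.3200 * 1.9680
Result: 6.0468


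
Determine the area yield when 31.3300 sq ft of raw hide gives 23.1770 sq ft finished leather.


Formula: Yield = finished / raw * 100
Substituting: Yield = 23.1770 / 31.3300 * 100
Result: 73.9770 %


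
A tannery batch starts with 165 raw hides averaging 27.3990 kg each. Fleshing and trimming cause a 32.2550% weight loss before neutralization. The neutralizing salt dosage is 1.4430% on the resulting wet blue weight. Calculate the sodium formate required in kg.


Total_raw = N * avg_wt = 165 * 27.3990 = 4520.8350 kg
Substrate = Total_raw * (1 - loss/100) = 4520.8350 * (1 - 32.2550/100) = 3062.6397 kg
Neutralizer = Substrate * pct / 100 = 3062.6397 * 1.4430 / 100 = 44.1939 kg


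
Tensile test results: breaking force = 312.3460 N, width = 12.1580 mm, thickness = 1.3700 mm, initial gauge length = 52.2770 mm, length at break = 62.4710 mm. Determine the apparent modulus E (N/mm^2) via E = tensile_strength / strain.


TS = F / (w * t) = 312.3460 / (12.1580 * 1.3700) = 18.7522 N/mm^2
strain = (Lf - L0) / L0 = (62.4710 - 52.2770) / 52.2770 = 0.1950
E = TS / strain = 18.7522 / 0.1950 = 96.1655 N/mm^2


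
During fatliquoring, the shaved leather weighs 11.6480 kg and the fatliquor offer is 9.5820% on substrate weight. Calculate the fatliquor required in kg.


Formula: Fat = substrate * pct / 100
Substituting: Fat = 11.6480 * 9.5820 / 100
Result: 1.1161 kg


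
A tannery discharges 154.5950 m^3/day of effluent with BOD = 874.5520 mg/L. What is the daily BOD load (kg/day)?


Formula: BOD_load = volume * conc / 1000
Substituting: BOD_load = 154.5950 * 874.5520 / 1000
Result: 135.2014 kg/day


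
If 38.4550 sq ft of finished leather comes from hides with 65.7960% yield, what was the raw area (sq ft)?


Formula: raw = finished * 100 / yield
Substituting: raw = 38.4550 * 100 / 65.7960
Result: 58.4458 sq ft


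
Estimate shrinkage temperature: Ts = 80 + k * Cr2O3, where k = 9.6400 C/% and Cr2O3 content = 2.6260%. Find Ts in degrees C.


Formula: Ts = 80 + k * Cr2O3
Substituting: Ts = 80 + 9.6400 * 2.6260
Result: 105.3146 C


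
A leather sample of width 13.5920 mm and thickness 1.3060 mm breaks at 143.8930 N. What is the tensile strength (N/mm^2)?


Formula: TS = force / (width * thickness)
Substituting: TS = 143.8930 / (13.5920 * 1.3060)
Result: 8.1061 N/mm^2


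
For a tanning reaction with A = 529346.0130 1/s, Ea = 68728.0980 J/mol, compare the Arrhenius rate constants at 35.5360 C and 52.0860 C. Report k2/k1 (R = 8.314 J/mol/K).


T1 = 35.5360 + 273.15 = 308.6860 K; T2 = 52.0860 + 273.15 = 325.2360 K
k1 = A * exp(-Ea/(R*T1)) = 529346.0130 * exp(-68728.0980/(8.314*308.6860)) = 1.2400e-06 1/s
k2 = A * exp(-Ea/(R*T2)) = 529346.0130 * exp(-68728.0980/(8.314*325.2360)) = 4.8444e-06 1/s
k2/k1 = 4.8444e-06 / 1.2400e-06 = 3.9068


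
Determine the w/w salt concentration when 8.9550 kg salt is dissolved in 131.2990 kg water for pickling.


Formula: Conc = salt / (water + salt) * 100
Substituting: Conc = 8.9550 / (131.2990 + 8.9550) * 100
Result: 6.3848 %


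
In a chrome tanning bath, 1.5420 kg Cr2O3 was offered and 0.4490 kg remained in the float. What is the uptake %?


Formula: Uptake = (offered - residual) / offered * 100
Substituting: Uptake = (1.5420 - 0.4490) / 1.5420 * 100
Result: 70.8820 %


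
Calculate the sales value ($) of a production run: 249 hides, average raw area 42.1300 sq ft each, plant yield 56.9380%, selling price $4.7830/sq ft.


Raw_total = N * avg_area = 249 * 42.1300 = 10490.3700 sq ft
Finished = Raw_total * yield / 100 = 10490.3700 * 56.9380 / 100 = 5973.0069 sq ft
Value = Finished * price = 5973.0069 * 4.7830 = 28568.8919 $


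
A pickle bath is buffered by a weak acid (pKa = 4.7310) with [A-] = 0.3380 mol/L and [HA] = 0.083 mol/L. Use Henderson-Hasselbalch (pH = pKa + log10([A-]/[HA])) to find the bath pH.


ratio = [A-] / [HA] = 0.3380 / 0.083 = 4.0723
log10(ratio) = 0.6098
pH = pKa + log10(ratio) = 4.7310 + 0.6098 = 5.3408


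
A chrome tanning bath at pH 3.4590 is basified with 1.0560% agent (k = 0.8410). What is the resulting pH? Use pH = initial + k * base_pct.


Formula: pH_final = pH_initial + k * base_pct
Substituting: pH_final = 3.4590 + 0.8410 * 1.0560
Result: 4.3471


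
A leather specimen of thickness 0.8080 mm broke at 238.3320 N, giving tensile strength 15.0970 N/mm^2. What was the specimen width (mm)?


Formula: w = F / (TS * t)
Substituting: w = 238.3320 / (15.0970 * 0.8080)
Result: 19.5380 mm


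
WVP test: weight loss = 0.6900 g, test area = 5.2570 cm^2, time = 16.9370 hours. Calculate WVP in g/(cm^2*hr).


Formula: WVP = loss / (area * time)
Substituting: WVP = 0.6900 / (5.2570 * 16.9370)
Result: 0.00774952 g/(cm^2*hr)


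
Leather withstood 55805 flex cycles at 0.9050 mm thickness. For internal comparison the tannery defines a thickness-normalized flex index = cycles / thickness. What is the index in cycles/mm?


Formula: Index = cycles / thickness
Substituting: Index = 55805 / 0.9050
Result: 61662.9834 cycles/mm
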